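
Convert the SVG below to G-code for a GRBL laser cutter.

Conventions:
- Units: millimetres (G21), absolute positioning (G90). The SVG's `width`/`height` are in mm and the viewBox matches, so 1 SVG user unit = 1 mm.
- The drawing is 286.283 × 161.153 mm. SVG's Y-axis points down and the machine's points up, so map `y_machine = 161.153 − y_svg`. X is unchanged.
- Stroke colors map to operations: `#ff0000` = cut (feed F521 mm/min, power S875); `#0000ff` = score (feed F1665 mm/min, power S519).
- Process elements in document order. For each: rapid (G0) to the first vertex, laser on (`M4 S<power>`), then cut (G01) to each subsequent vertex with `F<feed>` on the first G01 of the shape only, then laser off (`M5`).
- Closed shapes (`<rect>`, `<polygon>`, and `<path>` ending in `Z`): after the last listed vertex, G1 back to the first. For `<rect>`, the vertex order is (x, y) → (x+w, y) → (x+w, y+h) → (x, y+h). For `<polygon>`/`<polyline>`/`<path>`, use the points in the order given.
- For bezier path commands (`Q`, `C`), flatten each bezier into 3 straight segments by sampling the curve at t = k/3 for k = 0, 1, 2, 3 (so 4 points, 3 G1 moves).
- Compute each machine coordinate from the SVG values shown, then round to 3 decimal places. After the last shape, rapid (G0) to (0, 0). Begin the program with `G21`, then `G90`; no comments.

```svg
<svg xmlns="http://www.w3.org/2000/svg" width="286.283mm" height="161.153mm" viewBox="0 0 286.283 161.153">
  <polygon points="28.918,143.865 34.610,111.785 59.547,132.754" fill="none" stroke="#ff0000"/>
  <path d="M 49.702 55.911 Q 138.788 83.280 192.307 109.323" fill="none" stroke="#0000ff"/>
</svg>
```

Since the viewBox matches the mm dimensions, user units are millimetres directly. The only transform is the Y-flip y_m = 161.153 − y_svg.

Shape 1 is a regular polygon drawn with `<polygon>`. Its stroke #ff0000 means cut at S875, F521. After flipping Y the toolpath is (28.918,17.288) → (34.610,49.368) → (59.547,28.399) → (28.918,17.288), returning to the start.

Shape 2 is a quadratic bezier drawn with `<path>`. Its stroke #0000ff means score at S519, F1665. After flipping Y the toolpath is (49.702,105.242) → (105.141,87.143) → (152.676,69.339) → (192.307,51.830).

G21
G90
G0 X28.918 Y17.288
M4 S875
G01 X34.610 Y49.368 F521
G01 X59.547 Y28.399
G01 X28.918 Y17.288
M5
G0 X49.702 Y105.242
M4 S519
G01 X105.141 Y87.143 F1665
G01 X152.676 Y69.339
G01 X192.307 Y51.830
M5
G0 X0.000 Y0.000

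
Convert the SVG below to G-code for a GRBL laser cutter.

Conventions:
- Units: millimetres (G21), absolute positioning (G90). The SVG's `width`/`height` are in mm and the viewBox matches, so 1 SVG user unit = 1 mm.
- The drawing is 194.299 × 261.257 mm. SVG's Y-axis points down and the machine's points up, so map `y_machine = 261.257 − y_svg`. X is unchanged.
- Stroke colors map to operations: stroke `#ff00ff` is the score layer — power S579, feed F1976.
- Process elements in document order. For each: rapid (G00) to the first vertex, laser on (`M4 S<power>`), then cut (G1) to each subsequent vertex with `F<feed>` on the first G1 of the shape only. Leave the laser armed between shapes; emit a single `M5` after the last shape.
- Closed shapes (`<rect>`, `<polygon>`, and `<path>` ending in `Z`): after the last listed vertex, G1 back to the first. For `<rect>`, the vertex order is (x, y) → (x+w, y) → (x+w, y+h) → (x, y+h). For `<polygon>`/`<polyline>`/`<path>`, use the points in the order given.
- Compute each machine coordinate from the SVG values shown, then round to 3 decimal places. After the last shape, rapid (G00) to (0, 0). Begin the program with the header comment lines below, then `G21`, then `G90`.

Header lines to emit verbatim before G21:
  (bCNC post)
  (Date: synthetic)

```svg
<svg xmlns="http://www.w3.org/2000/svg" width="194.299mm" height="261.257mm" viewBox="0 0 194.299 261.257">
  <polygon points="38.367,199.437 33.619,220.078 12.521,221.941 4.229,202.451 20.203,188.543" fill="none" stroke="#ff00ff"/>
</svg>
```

Since the viewBox matches the mm dimensions, user units are millimetres directly. The only transform is the Y-flip y_m = 261.257 − y_svg.

Shape 1 is a regular polygon drawn with `<polygon>`. Its stroke #ff00ff means score at S579, F1976. After flipping Y the toolpath is (38.367,61.820) → (33.619,41.179) → (12.521,39.316) → (4.229,58.806) → (20.203,72.714) → (38.367,61.820), returning to the start.

(bCNC post)
(Date: synthetic)
G21
G90
G00 X38.367 Y61.820
M4 S579
G1 X33.619 Y41.179 F1976
G1 X12.521 Y39.316
G1 X4.229 Y58.806
G1 X20.203 Y72.714
G1 X38.367 Y61.820
M5
G00 X0.000 Y0.000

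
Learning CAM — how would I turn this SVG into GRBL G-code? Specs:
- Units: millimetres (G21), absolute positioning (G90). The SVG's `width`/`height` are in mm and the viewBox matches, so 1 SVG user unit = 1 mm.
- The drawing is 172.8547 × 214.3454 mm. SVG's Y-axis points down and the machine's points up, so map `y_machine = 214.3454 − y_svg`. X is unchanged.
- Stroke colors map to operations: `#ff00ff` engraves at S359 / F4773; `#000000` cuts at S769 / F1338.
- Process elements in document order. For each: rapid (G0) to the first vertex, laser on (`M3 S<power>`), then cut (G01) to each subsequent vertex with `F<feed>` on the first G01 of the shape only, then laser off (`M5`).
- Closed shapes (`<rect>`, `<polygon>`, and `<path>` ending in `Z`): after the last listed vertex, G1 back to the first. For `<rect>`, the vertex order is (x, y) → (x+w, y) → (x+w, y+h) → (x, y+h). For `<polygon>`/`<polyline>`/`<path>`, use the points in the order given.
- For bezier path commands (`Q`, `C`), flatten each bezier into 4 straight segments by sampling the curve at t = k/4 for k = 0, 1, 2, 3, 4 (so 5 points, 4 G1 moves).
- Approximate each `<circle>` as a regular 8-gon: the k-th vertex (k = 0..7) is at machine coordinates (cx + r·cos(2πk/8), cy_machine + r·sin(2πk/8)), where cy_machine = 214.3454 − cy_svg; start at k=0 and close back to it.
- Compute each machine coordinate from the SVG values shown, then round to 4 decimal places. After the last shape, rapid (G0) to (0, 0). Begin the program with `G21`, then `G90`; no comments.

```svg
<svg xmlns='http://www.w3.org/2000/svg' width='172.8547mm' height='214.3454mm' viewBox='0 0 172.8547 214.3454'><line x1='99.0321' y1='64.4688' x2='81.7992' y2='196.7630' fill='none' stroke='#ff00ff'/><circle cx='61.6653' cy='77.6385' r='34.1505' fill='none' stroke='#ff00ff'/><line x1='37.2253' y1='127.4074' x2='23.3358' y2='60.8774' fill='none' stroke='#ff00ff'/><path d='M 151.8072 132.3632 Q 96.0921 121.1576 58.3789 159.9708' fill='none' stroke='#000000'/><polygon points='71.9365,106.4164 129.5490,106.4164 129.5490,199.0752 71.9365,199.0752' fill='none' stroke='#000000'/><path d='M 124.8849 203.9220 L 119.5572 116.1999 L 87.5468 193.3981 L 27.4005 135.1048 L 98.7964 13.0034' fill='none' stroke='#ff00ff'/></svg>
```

1 u = 1 mm; y_m = 214.3454 − y.

[1] `<line>` line segment, #ff00ff→engrave S359 F4773: (99.0321,149.8766) → (81.7992,17.5824)

[2] `<circle>` circle, #ff00ff→engrave S359 F4773: (95.8158,136.7069) → (85.8134,160.8550) → (61.6653,170.8574) → (37.5172,160.8550) → (27.5148,136.7069) → (37.5172,112.5588) → (61.6653,102.5564) → (85.8134,112.5588) → (95.8158,136.7069) (closed)

[3] `<line>` line segment, #ff00ff→engrave S359 F4773: (37.2253,86.9380) → (23.3358,153.4680)

[4] `<path>` quadratic bezier, #000000→cut S769 F1338: (151.8072,81.9822) → (125.0748,84.4588) → (100.5926,80.6831) → (78.3606,70.6550) → (58.3789,54.3746)

[5] `<polygon>` rectangle, #000000→cut S769 F1338: (71.9365,107.9290) → (129.5490,107.9290) → (129.5490,15.2702) → (71.9365,15.2702) → (71.9365,107.9290) (closed)

[6] `<path>` open polyline, #ff00ff→engrave S359 F4773: (124.8849,10.4234) → (119.5572,98.1455) → (87.5468,20.9473) → (27.4005,79.2406) → (98.7964,201.3420)

G21
G90
G0 X99.0321 Y149.8766
M3 S359
G01 X81.7992 Y17.5824 F4773
M5
G0 X95.8158 Y136.7069
M3 S359
G01 X85.8134 Y160.8550 F4773
G01 X61.6653 Y170.8574
G01 X37.5172 Y160.8550
G01 X27.5148 Y136.7069
G01 X37.5172 Y112.5588
G01 X61.6653 Y102.5564
G01 X85.8134 Y112.5588
G01 X95.8158 Y136.7069
M5
G0 X37.2253 Y86.9380
M3 S359
G01 X23.3358 Y153.4680 F4773
M5
G0 X151.8072 Y81.9822
M3 S769
G01 X125.0748 Y84.4588 F1338
G01 X100.5926 Y80.6831
G01 X78.3606 Y70.6550
G01 X58.3789 Y54.3746
M5
G0 X71.9365 Y107.9290
M3 S769
G01 X129.5490 Y107.9290 F1338
G01 X129.5490 Y15.2702
G01 X71.9365 Y15.2702
G01 X71.9365 Y107.9290
M5
G0 X124.8849 Y10.4234
M3 S359
G01 X119.5572 Y98.1455 F4773
G01 X87.5468 Y20.9473
G01 X27.4005 Y79.2406
G01 X98.7964 Y201.3420
M5
G0 X0.0000 Y0.0000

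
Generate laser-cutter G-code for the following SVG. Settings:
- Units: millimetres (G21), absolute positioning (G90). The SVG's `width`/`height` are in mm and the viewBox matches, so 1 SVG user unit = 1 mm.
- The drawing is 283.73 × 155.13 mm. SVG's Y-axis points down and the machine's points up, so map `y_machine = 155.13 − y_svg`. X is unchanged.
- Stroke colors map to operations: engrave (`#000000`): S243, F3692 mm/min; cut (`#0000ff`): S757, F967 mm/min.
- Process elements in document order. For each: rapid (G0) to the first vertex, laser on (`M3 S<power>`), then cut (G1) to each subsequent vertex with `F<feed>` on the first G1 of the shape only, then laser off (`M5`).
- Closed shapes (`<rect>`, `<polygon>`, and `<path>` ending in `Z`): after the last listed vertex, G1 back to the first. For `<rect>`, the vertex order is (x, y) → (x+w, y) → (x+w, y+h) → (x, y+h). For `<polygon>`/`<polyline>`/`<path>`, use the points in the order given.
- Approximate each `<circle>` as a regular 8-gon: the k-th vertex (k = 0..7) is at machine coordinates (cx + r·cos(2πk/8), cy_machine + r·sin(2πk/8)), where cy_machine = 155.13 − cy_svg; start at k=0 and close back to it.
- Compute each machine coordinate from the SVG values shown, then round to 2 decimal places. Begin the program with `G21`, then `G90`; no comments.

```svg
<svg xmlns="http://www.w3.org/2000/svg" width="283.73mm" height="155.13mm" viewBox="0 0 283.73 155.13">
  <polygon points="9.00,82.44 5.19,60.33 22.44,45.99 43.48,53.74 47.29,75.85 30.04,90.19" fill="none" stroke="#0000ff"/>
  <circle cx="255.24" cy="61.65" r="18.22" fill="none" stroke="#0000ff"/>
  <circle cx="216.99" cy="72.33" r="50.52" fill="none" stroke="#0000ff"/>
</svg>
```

G21
G90
G0 X9.00 Y72.69
M3 S757
G1 X5.19 Y94.80 F967
G1 X22.44 Y109.14
G1 X43.48 Y101.39
G1 X47.29 Y79.28
G1 X30.04 Y64.94
G1 X9.00 Y72.69
M5
G0 X273.46 Y93.48
M3 S757
G1 X268.12 Y106.36 F967
G1 X255.24 Y111.70
G1 X242.36 Y106.36
G1 X237.02 Y93.48
G1 X242.36 Y80.60
G1 X255.24 Y75.26
G1 X268.12 Y80.60
G1 X273.46 Y93.48
M5
G0 X267.51 Y82.80
M3 S757
G1 X252.71 Y118.52 F967
G1 X216.99 Y133.32
G1 X181.27 Y118.52
G1 X166.47 Y82.80
G1 X181.27 Y47.08
G1 X216.99 Y32.28
G1 X252.71 Y47.08
G1 X267.51 Y82.80
M5

viewBox `0 0 283.73 155.13` with mm width/height → 1 unit = 1 mm. Flip: y_m = 155.13 − y_svg.

**Shape 1** — `<polygon>` regular polygon, stroke `#0000ff` → cut (S757, F967). Machine vertices: (9.00,72.69) → (5.19,94.80) → (22.44,109.14) → (43.48,101.39) → (47.29,79.28) → (30.04,64.94) → (9.00,72.69). Closed: final G1 returns to the first vertex.

**Shape 2** — `<circle>` circle, stroke `#0000ff` → cut (S757, F967). Machine vertices: (273.46,93.48) → (268.12,106.36) → (255.24,111.70) → (242.36,106.36) → (237.02,93.48) → (242.36,80.60) → (255.24,75.26) → (268.12,80.60) → (273.46,93.48). Closed: final G1 returns to the first vertex.

**Shape 3** — `<circle>` circle, stroke `#0000ff` → cut (S757, F967). Machine vertices: (267.51,82.80) → (252.71,118.52) → (216.99,133.32) → (181.27,118.52) → (166.47,82.80) → (181.27,47.08) → (216.99,32.28) → (252.71,47.08) → (267.51,82.80). Closed: final G1 returns to the first vertex.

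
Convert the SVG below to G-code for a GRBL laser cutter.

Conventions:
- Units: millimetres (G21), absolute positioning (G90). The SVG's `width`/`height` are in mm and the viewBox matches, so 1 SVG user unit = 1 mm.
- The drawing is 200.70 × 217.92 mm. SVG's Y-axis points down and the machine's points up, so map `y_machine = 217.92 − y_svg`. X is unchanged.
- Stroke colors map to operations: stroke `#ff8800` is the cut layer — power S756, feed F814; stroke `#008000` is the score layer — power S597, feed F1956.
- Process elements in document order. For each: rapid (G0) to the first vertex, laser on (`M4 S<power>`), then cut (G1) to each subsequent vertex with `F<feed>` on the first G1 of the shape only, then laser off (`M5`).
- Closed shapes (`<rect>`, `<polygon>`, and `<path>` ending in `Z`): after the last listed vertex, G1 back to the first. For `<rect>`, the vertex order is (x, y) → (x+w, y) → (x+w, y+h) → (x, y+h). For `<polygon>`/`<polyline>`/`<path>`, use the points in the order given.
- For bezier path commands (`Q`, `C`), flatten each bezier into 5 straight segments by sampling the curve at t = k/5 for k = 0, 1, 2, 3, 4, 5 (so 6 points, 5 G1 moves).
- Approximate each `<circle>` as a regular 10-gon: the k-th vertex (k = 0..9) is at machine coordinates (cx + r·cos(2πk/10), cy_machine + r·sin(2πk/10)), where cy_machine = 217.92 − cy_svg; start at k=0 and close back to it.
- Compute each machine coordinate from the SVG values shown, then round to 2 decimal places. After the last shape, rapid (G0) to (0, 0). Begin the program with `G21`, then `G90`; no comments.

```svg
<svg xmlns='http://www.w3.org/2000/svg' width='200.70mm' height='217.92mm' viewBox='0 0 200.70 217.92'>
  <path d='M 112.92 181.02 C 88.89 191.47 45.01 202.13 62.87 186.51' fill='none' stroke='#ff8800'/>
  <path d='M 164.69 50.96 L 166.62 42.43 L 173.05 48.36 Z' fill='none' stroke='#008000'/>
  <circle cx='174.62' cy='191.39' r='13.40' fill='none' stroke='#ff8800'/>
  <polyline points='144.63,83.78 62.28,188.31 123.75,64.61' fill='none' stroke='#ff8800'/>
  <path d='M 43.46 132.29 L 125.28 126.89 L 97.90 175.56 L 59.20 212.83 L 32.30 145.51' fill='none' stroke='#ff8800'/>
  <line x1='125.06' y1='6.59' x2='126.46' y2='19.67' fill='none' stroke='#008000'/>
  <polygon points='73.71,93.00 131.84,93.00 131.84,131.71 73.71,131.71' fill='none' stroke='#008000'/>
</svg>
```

1 u = 1 mm; y_m = 217.92 − y.

[1] `<path>` cubic bezier, #ff8800→cut S756 F814: (112.92,36.90) → (96.77,30.82) → (79.78,25.95) → (65.85,23.59) → (58.91,24.98) → (62.87,31.41)

[2] `<path>` regular polygon, #008000→score S597 F1956: (164.69,166.96) → (166.62,175.49) → (173.05,169.56) → (164.69,166.96) (closed)

[3] `<circle>` circle, #ff8800→cut S756 F814: (188.02,26.53) → (185.46,34.41) → (178.76,39.27) → (170.48,39.27) → (163.78,34.41) → (161.22,26.53) → (163.78,18.65) → (170.48,13.79) → (178.76,13.79) → (185.46,18.65) → (188.02,26.53) (closed)

[4] `<polyline>` open polyline, #ff8800→cut S756 F814: (144.63,134.14) → (62.28,29.61) → (123.75,153.31)

[5] `<path>` open polyline, #ff8800→cut S756 F814: (43.46,85.63) → (125.28,91.03) → (97.90,42.36) → (59.20,5.09) → (32.30,72.41)

[6] `<line>` line segment, #008000→score S597 F1956: (125.06,211.33) → (126.46,198.25)

[7] `<polygon>` rectangle, #008000→score S597 F1956: (73.71,124.92) → (131.84,124.92) → (131.84,86.21) → (73.71,86.21) → (73.71,124.92) (closed)

G21
G90
G0 X112.92 Y36.90
M4 S756
G1 X96.77 Y30.82 F814
G1 X79.78 Y25.95
G1 X65.85 Y23.59
G1 X58.91 Y24.98
G1 X62.87 Y31.41
M5
G0 X164.69 Y166.96
M4 S597
G1 X166.62 Y175.49 F1956
G1 X173.05 Y169.56
G1 X164.69 Y166.96
M5
G0 X188.02 Y26.53
M4 S756
G1 X185.46 Y34.41 F814
G1 X178.76 Y39.27
G1 X170.48 Y39.27
G1 X163.78 Y34.41
G1 X161.22 Y26.53
G1 X163.78 Y18.65
G1 X170.48 Y13.79
G1 X178.76 Y13.79
G1 X185.46 Y18.65
G1 X188.02 Y26.53
M5
G0 X144.63 Y134.14
M4 S756
G1 X62.28 Y29.61 F814
G1 X123.75 Y153.31
M5
G0 X43.46 Y85.63
M4 S756
G1 X125.28 Y91.03 F814
G1 X97.90 Y42.36
G1 X59.20 Y5.09
G1 X32.30 Y72.41
M5
G0 X125.06 Y211.33
M4 S597
G1 X126.46 Y198.25 F1956
M5
G0 X73.71 Y124.92
M4 S597
G1 X131.84 Y124.92 F1956
G1 X131.84 Y86.21
G1 X73.71 Y86.21
G1 X73.71 Y124.92
M5
G0 X0.00 Y0.00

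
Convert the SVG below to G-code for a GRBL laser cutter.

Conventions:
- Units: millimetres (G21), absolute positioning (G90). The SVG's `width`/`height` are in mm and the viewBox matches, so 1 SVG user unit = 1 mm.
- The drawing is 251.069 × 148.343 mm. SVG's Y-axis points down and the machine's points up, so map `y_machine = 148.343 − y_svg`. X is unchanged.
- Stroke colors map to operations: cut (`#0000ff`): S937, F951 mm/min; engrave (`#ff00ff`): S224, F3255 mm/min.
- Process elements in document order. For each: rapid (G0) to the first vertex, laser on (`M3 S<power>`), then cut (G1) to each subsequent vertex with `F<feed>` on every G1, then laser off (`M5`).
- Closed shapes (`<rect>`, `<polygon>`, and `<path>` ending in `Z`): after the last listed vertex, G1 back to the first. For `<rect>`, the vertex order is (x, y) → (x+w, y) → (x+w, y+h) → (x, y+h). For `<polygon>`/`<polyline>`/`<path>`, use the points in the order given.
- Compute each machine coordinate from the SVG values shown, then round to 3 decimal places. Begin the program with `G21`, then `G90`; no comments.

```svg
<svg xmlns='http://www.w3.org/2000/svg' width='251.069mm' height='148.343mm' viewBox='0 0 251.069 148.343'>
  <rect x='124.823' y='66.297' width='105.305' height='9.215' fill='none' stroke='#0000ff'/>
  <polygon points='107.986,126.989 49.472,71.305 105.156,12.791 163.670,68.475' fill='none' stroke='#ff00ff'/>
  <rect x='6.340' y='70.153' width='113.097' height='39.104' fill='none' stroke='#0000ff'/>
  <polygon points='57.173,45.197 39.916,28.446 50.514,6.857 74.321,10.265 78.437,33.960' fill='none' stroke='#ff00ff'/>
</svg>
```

viewBox `0 0 251.069 148.343` with mm width/height → 1 unit = 1 mm. Flip: y_m = 148.343 − y_svg.

**Shape 1** — `<rect>` rectangle, stroke `#0000ff` → cut (S937, F951). Machine vertices: (124.823,82.046) → (230.128,82.046) → (230.128,72.831) → (124.823,72.831) → (124.823,82.046). Closed: final G1 returns to the first vertex.

**Shape 2** — `<polygon>` regular polygon, stroke `#ff00ff` → engrave (S224, F3255). Machine vertices: (107.986,21.354) → (49.472,77.038) → (105.156,135.552) → (163.670,79.868) → (107.986,21.354). Closed: final G1 returns to the first vertex.

**Shape 3** — `<rect>` rectangle, stroke `#0000ff` → cut (S937, F951). Machine vertices: (6.340,78.190) → (119.437,78.190) → (119.437,39.086) → (6.340,39.086) → (6.340,78.190). Closed: final G1 returns to the first vertex.

**Shape 4** — `<polygon>` regular polygon, stroke `#ff00ff` → engrave (S224, F3255). Machine vertices: (57.173,103.146) → (39.916,119.897) → (50.514,141.486) → (74.321,138.078) → (78.437,114.383) → (57.173,103.146). Closed: final G1 returns to the first vertex.

G21
G90
G0 X124.823 Y82.046
M3 S937
G1 X230.128 Y82.046 F951
G1 X230.128 Y72.831 F951
G1 X124.823 Y72.831 F951
G1 X124.823 Y82.046 F951
M5
G0 X107.986 Y21.354
M3 S224
G1 X49.472 Y77.038 F3255
G1 X105.156 Y135.552 F3255
G1 X163.670 Y79.868 F3255
G1 X107.986 Y21.354 F3255
M5
G0 X6.340 Y78.190
M3 S937
G1 X119.437 Y78.190 F951
G1 X119.437 Y39.086 F951
G1 X6.340 Y39.086 F951
G1 X6.340 Y78.190 F951
M5
G0 X57.173 Y103.146
M3 S224
G1 X39.916 Y119.897 F3255
G1 X50.514 Y141.486 F3255
G1 X74.321 Y138.078 F3255
G1 X78.437 Y114.383 F3255
G1 X57.173 Y103.146 F3255
M5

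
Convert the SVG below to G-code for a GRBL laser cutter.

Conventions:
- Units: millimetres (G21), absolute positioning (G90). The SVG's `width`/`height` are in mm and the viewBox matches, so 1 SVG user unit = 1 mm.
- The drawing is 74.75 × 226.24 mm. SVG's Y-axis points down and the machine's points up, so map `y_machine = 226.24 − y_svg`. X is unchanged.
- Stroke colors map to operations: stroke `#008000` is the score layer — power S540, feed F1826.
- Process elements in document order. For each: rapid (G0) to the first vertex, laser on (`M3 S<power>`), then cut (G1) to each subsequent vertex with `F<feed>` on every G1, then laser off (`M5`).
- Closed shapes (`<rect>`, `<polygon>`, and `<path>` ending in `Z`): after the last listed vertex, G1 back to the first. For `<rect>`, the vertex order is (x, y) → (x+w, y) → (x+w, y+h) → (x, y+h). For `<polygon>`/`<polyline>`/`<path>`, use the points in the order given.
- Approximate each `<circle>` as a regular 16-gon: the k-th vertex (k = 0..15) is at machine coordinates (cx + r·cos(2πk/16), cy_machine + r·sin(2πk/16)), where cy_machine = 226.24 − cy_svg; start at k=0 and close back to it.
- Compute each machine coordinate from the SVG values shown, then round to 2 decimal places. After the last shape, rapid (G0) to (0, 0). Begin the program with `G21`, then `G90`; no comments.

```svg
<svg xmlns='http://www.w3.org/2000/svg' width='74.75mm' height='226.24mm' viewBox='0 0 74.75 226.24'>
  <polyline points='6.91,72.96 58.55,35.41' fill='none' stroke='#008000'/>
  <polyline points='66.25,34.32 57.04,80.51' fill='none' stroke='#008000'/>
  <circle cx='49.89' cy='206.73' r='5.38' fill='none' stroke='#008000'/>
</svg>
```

Since the viewBox matches the mm dimensions, user units are millimetres directly. The only transform is the Y-flip y_m = 226.24 − y_svg.

Shape 1 is a line segment drawn with `<polyline>`. Its stroke #008000 means score at S540, F1826. After flipping Y the toolpath is (6.91,153.28) → (58.55,190.83).

Shape 2 is a line segment drawn with `<polyline>`. Its stroke #008000 means score at S540, F1826. After flipping Y the toolpath is (66.25,191.92) → (57.04,145.73).

Shape 3 is a circle drawn with `<circle>`. Its stroke #008000 means score at S540, F1826. After flipping Y the toolpath is (55.27,19.51) → (54.86,21.57) → (53.69,23.31) → (51.95,24.48) → (49.89,24.89) → (47.83,24.48) → (46.09,23.31) → (44.92,21.57) → (44.51,19.51) → (44.92,17.45) → (46.09,15.71) → (47.83,14.54) → (49.89,14.13) → (51.95,14.54) → (53.69,15.71) → (54.86,17.45) → (55.27,19.51), returning to the start.

G21
G90
G0 X6.91 Y153.28
M3 S540
G1 X58.55 Y190.83 F1826
M5
G0 X66.25 Y191.92
M3 S540
G1 X57.04 Y145.73 F1826
M5
G0 X55.27 Y19.51
M3 S540
G1 X54.86 Y21.57 F1826
G1 X53.69 Y23.31 F1826
G1 X51.95 Y24.48 F1826
G1 X49.89 Y24.89 F1826
G1 X47.83 Y24.48 F1826
G1 X46.09 Y23.31 F1826
G1 X44.92 Y21.57 F1826
G1 X44.51 Y19.51 F1826
G1 X44.92 Y17.45 F1826
G1 X46.09 Y15.71 F1826
G1 X47.83 Y14.54 F1826
G1 X49.89 Y14.13 F1826
G1 X51.95 Y14.54 F1826
G1 X53.69 Y15.71 F1826
G1 X54.86 Y17.45 F1826
G1 X55.27 Y19.51 F1826
M5
G0 X0.00 Y0.00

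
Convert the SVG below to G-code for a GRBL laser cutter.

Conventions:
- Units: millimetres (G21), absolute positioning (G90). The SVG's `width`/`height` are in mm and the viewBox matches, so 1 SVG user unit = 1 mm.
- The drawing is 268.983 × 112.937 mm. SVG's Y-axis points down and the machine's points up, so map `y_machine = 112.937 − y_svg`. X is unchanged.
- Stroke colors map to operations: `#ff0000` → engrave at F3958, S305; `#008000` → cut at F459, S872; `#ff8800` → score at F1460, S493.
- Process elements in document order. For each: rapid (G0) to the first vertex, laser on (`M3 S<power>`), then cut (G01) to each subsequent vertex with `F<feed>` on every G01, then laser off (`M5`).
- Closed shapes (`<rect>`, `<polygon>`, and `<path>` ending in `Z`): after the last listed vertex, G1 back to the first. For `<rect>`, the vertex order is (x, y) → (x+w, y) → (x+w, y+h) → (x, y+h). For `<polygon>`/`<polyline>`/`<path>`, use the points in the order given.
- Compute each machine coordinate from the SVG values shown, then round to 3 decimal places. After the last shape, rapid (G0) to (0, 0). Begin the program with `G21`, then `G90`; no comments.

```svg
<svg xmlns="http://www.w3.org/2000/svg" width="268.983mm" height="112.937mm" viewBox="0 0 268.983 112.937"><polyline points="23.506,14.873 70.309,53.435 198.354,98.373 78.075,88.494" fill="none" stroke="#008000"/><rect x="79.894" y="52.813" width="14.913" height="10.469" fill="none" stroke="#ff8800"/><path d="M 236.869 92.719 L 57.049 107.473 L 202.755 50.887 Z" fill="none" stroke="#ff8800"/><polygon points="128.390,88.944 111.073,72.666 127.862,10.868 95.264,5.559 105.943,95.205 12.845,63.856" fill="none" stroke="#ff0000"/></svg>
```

Since the viewBox matches the mm dimensions, user units are millimetres directly. The only transform is the Y-flip y_m = 112.937 − y_svg.

Shape 1 is a open polyline drawn with `<polyline>`. Its stroke #008000 means cut at S872, F459. After flipping Y the toolpath is (23.506,98.064) → (70.309,59.502) → (198.354,14.564) → (78.075,24.443).

Shape 2 is a rectangle drawn with `<rect>`. Its stroke #ff8800 means score at S493, F1460. After flipping Y the toolpath is (79.894,60.124) → (94.807,60.124) → (94.807,49.655) → (79.894,49.655) → (79.894,60.124), returning to the start.

Shape 3 is a closed polygon drawn with `<path>`. Its stroke #ff8800 means score at S493, F1460. After flipping Y the toolpath is (236.869,20.218) → (57.049,5.464) → (202.755,62.050) → (236.869,20.218), returning to the start.

Shape 4 is a closed polygon drawn with `<polygon>`. Its stroke #ff0000 means engrave at S305, F3958. After flipping Y the toolpath is (128.390,23.993) → (111.073,40.271) → (127.862,102.069) → (95.264,107.378) → (105.943,17.732) → (12.845,49.081) → (128.390,23.993), returning to the start.

G21
G90
G0 X23.506 Y98.064
M3 S872
G01 X70.309 Y59.502 F459
G01 X198.354 Y14.564 F459
G01 X78.075 Y24.443 F459
M5
G0 X79.894 Y60.124
M3 S493
G01 X94.807 Y60.124 F1460
G01 X94.807 Y49.655 F1460
G01 X79.894 Y49.655 F1460
G01 X79.894 Y60.124 F1460
M5
G0 X236.869 Y20.218
M3 S493
G01 X57.049 Y5.464 F1460
G01 X202.755 Y62.050 F1460
G01 X236.869 Y20.218 F1460
M5
G0 X128.390 Y23.993
M3 S305
G01 X111.073 Y40.271 F3958
G01 X127.862 Y102.069 F3958
G01 X95.264 Y107.378 F3958
G01 X105.943 Y17.732 F3958
G01 X12.845 Y49.081 F3958
G01 X128.390 Y23.993 F3958
M5
G0 X0.000 Y0.000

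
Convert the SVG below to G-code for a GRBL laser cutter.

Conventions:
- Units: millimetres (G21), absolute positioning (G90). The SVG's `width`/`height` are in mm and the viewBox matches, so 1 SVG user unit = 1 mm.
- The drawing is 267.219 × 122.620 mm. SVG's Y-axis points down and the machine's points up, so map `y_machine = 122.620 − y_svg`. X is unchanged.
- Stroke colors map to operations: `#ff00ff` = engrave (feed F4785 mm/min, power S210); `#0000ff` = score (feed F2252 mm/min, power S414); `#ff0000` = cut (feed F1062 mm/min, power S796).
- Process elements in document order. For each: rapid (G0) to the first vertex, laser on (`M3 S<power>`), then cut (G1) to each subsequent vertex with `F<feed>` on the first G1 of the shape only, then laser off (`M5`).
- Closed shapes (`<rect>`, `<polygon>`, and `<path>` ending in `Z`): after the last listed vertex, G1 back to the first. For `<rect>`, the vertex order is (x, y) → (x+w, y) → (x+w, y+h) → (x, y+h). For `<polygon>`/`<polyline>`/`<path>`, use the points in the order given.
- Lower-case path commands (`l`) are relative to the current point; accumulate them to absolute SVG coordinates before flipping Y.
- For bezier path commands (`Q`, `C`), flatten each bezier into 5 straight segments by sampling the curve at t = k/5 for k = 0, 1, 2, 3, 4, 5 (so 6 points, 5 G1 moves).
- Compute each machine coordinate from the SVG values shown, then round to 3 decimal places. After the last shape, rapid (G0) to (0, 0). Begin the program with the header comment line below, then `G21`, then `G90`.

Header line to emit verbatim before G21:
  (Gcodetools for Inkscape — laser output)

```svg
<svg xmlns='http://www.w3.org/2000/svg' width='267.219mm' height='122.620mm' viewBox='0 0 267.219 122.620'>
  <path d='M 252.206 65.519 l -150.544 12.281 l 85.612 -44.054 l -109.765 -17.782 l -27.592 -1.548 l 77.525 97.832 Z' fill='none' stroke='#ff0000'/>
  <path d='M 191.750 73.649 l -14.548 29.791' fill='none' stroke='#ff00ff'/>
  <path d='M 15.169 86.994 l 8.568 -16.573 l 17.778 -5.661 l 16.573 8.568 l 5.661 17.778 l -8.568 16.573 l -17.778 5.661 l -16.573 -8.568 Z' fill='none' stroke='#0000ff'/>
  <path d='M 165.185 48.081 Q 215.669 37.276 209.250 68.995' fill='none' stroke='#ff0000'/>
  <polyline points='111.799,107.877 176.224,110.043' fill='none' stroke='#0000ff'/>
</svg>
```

Since the viewBox matches the mm dimensions, user units are millimetres directly. The only transform is the Y-flip y_m = 122.620 − y_svg.

Shape 1 is a closed polygon drawn with `<path>`. Its stroke #ff0000 means cut at S796, F1062. After flipping Y the toolpath is (252.206,57.101) → (101.662,44.820) → (187.274,88.874) → (77.509,106.656) → (49.917,108.204) → (127.442,10.372) → (252.206,57.101), returning to the start.

Shape 2 is a line segment drawn with `<path>`. Its stroke #ff00ff means engrave at S210, F4785. After flipping Y the toolpath is (191.750,48.971) → (177.202,19.180).

Shape 3 is a regular polygon drawn with `<path>`. Its stroke #0000ff means score at S414, F2252. After flipping Y the toolpath is (15.169,35.626) → (23.737,52.199) → (41.515,57.860) → (58.088,49.292) → (63.749,31.514) → (55.181,14.941) → (37.403,9.280) → (20.830,17.848) → (15.169,35.626), returning to the start.

Shape 4 is a quadratic bezier drawn with `<path>`. Its stroke #ff0000 means cut at S796, F1062. After flipping Y the toolpath is (165.185,74.539) → (183.102,77.160) → (196.468,76.379) → (205.281,72.196) → (209.541,64.612) → (209.250,53.625).

Shape 5 is a line segment drawn with `<polyline>`. Its stroke #0000ff means score at S414, F2252. After flipping Y the toolpath is (111.799,14.743) → (176.224,12.577).

(Gcodetools for Inkscape — laser output)
G21
G90
G0 X252.206 Y57.101
M3 S796
G1 X101.662 Y44.820 F1062
G1 X187.274 Y88.874
G1 X77.509 Y106.656
G1 X49.917 Y108.204
G1 X127.442 Y10.372
G1 X252.206 Y57.101
M5
G0 X191.750 Y48.971
M3 S210
G1 X177.202 Y19.180 F4785
M5
G0 X15.169 Y35.626
M3 S414
G1 X23.737 Y52.199 F2252
G1 X41.515 Y57.860
G1 X58.088 Y49.292
G1 X63.749 Y31.514
G1 X55.181 Y14.941
G1 X37.403 Y9.280
G1 X20.830 Y17.848
G1 X15.169 Y35.626
M5
G0 X165.185 Y74.539
M3 S796
G1 X183.102 Y77.160 F1062
G1 X196.468 Y76.379
G1 X205.281 Y72.196
G1 X209.541 Y64.612
G1 X209.250 Y53.625
M5
G0 X111.799 Y14.743
M3 S414
G1 X176.224 Y12.577 F2252
M5
G0 X0.000 Y0.000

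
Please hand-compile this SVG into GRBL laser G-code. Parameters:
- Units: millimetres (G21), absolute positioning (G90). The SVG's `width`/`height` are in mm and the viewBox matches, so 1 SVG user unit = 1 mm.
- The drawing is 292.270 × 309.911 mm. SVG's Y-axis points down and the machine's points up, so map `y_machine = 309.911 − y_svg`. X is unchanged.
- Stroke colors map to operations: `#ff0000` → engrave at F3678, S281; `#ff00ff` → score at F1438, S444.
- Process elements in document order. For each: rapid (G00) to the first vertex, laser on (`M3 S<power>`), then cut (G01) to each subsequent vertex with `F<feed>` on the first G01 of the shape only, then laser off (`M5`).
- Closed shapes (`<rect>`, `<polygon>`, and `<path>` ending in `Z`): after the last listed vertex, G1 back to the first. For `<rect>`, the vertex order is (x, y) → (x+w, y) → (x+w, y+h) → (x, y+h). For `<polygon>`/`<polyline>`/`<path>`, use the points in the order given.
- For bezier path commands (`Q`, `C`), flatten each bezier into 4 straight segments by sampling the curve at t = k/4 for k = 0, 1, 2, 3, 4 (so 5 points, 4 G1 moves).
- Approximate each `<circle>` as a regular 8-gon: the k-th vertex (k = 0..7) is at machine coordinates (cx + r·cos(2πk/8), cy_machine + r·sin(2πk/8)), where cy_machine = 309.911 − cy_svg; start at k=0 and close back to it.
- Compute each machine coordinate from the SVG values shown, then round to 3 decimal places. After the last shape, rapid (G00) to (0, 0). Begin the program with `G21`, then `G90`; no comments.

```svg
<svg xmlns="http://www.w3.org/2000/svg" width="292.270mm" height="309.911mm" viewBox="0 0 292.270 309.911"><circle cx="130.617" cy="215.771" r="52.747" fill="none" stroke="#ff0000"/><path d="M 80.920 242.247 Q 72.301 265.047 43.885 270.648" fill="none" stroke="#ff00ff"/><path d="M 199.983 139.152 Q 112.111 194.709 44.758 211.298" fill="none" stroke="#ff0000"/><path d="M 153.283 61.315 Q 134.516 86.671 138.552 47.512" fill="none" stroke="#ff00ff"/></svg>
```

G21
G90
G00 X183.364 Y94.140
M3 S281
G01 X167.915 Y131.438 F3678
G01 X130.617 Y146.887
G01 X93.319 Y131.438
G01 X77.870 Y94.140
G01 X93.319 Y56.842
G01 X130.617 Y41.393
G01 X167.915 Y56.842
G01 X183.364 Y94.140
M5
G00 X80.920 Y67.664
M3 S444
G01 X75.373 Y57.339 F1438
G01 X67.352 Y49.164
G01 X56.856 Y43.138
G01 X43.885 Y39.263
M5
G00 X199.983 Y170.759
M3 S281
G01 X157.329 Y145.416 F3678
G01 X117.241 Y124.944
G01 X79.717 Y109.343
G01 X44.758 Y98.613
M5
G00 X153.283 Y248.596
M3 S444
G01 X145.325 Y239.950 F1438
G01 X140.217 Y239.369
G01 X137.959 Y246.852
G01 X138.552 Y262.399
M5
G00 X0.000 Y0.000

viewBox `0 0 292.270 309.911` with mm width/height → 1 unit = 1 mm. Flip: y_m = 309.911 − y_svg.

**Shape 1** — `<circle>` circle, stroke `#ff0000` → engrave (S281, F3678). Machine vertices: (183.364,94.140) → (167.915,131.438) → (130.617,146.887) → (93.319,131.438) → (77.870,94.140) → (93.319,56.842) → (130.617,41.393) → (167.915,56.842) → (183.364,94.140). Closed: final G1 returns to the first vertex.

**Shape 2** — `<path>` quadratic bezier, stroke `#ff00ff` → score (S444, F1438). Control points (SVG): P0=(80.920,242.247), P1=(72.301,265.047), P2=(43.885,270.648); sampled at t=k/4. Machine vertices: (80.920,67.664) → (75.373,57.339) → (67.352,49.164) → (56.856,43.138) → (43.885,39.263). Open path.

**Shape 3** — `<path>` quadratic bezier, stroke `#ff0000` → engrave (S281, F3678). Control points (SVG): P0=(199.983,139.152), P1=(112.111,194.709), P2=(44.758,211.298); sampled at t=k/4. Machine vertices: (199.983,170.759) → (157.329,145.416) → (117.241,124.944) → (79.717,109.343) → (44.758,98.613). Open path.

**Shape 4** — `<path>` quadratic bezier, stroke `#ff00ff` → score (S444, F1438). Control points (SVG): P0=(153.283,61.315), P1=(134.516,86.671), P2=(138.552,47.512); sampled at t=k/4. Machine vertices: (153.283,248.596) → (145.325,239.950) → (140.217,239.369) → (137.959,246.852) → (138.552,262.399). Open path.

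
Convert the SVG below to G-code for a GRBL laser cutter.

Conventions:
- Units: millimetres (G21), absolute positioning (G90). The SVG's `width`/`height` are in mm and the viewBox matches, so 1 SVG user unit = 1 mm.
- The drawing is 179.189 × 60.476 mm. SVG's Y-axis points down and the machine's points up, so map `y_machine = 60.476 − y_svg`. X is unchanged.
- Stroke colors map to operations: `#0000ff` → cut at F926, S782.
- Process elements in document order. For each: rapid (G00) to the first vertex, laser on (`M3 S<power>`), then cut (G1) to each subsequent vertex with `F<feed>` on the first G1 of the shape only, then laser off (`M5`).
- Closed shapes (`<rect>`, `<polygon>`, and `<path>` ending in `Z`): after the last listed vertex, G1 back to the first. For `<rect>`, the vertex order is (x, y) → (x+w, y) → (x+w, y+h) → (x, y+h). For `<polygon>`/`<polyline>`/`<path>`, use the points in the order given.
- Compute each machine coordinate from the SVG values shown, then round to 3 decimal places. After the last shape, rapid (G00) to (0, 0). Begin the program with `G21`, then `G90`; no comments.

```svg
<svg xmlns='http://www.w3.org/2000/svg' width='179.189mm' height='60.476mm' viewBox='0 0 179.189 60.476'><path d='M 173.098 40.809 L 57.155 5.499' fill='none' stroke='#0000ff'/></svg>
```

1 u = 1 mm; y_m = 60.476 − y.

[1] `<path>` line segment, #0000ff→cut S782 F926: (173.098,19.667) → (57.155,54.977)

G21
G90
G00 X173.098 Y19.667
M3 S782
G1 X57.155 Y54.977 F926
M5
G00 X0.000 Y0.000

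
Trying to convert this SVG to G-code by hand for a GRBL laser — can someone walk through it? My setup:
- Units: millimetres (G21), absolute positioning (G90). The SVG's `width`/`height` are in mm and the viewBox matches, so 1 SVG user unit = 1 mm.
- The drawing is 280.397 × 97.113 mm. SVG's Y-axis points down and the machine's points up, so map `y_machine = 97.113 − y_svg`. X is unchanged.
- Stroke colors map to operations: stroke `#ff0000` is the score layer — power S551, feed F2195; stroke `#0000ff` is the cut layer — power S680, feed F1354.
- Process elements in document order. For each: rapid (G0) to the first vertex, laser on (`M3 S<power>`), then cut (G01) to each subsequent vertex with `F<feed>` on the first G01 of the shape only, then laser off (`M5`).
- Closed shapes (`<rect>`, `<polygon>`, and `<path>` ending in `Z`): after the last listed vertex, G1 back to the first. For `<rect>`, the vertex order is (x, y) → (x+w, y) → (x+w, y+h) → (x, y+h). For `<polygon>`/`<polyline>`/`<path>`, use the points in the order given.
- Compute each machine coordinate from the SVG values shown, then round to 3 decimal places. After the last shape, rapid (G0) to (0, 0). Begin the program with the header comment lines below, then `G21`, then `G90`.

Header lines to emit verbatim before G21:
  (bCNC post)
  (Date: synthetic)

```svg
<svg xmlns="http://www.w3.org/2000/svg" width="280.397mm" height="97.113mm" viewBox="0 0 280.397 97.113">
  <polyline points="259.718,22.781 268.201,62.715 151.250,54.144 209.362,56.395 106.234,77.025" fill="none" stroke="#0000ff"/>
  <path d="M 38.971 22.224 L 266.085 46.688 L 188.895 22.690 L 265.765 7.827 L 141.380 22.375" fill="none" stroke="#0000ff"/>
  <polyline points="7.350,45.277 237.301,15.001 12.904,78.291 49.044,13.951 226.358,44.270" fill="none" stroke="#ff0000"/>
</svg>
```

Since the viewBox matches the mm dimensions, user units are millimetres directly. The only transform is the Y-flip y_m = 97.113 − y_svg.

Shape 1 is a open polyline drawn with `<polyline>`. Its stroke #0000ff means cut at S680, F1354. After flipping Y the toolpath is (259.718,74.332) → (268.201,34.398) → (151.250,42.969) → (209.362,40.718) → (106.234,20.088).

Shape 2 is a open polyline drawn with `<path>`. Its stroke #0000ff means cut at S680, F1354. After flipping Y the toolpath is (38.971,74.889) → (266.085,50.425) → (188.895,74.423) → (265.765,89.286) → (141.380,74.738).

Shape 3 is a open polyline drawn with `<polyline>`. Its stroke #ff0000 means score at S551, F2195. After flipping Y the toolpath is (7.350,51.836) → (237.301,82.112) → (12.904,18.822) → (49.044,83.162) → (226.358,52.843).

(bCNC post)
(Date: synthetic)
G21
G90
G0 X259.718 Y74.332
M3 S680
G01 X268.201 Y34.398 F1354
G01 X151.250 Y42.969
G01 X209.362 Y40.718
G01 X106.234 Y20.088
M5
G0 X38.971 Y74.889
M3 S680
G01 X266.085 Y50.425 F1354
G01 X188.895 Y74.423
G01 X265.765 Y89.286
G01 X141.380 Y74.738
M5
G0 X7.350 Y51.836
M3 S551
G01 X237.301 Y82.112 F2195
G01 X12.904 Y18.822
G01 X49.044 Y83.162
G01 X226.358 Y52.843
M5
G0 X0.000 Y0.000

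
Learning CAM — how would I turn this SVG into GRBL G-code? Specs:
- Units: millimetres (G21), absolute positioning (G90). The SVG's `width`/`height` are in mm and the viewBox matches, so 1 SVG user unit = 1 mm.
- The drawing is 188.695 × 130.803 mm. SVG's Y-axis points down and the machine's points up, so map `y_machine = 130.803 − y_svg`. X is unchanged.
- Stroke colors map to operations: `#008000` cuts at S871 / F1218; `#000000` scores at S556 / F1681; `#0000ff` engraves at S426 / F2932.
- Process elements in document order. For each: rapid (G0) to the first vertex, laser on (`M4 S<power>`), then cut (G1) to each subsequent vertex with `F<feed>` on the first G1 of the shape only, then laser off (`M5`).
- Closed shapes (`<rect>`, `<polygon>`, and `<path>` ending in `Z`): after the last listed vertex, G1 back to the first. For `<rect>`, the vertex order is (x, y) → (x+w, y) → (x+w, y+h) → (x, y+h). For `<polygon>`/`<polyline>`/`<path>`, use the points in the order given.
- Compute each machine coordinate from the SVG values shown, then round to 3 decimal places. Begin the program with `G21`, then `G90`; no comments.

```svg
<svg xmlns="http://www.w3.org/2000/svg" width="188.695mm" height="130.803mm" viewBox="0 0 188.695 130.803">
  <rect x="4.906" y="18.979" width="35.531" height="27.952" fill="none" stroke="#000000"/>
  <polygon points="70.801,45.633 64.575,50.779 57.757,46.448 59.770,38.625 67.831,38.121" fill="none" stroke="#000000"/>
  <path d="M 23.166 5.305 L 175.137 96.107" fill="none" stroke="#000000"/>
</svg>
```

viewBox `0 0 188.695 130.803` with mm width/height → 1 unit = 1 mm. Flip: y_m = 130.803 − y_svg.

**Shape 1** — `<rect>` rectangle, stroke `#000000` → score (S556, F1681). Machine vertices: (4.906,111.824) → (40.437,111.824) → (40.437,83.872) → (4.906,83.872) → (4.906,111.824). Closed: final G1 returns to the first vertex.

**Shape 2** — `<polygon>` regular polygon, stroke `#000000` → score (S556, F1681). Machine vertices: (70.801,85.170) → (64.575,80.024) → (57.757,84.355) → (59.770,92.178) → (67.831,92.682) → (70.801,85.170). Closed: final G1 returns to the first vertex.

**Shape 3** — `<path>` line segment, stroke `#000000` → score (S556, F1681). Machine vertices: (23.166,125.498) → (175.137,34.696). Open path.

G21
G90
G0 X4.906 Y111.824
M4 S556
G1 X40.437 Y111.824 F1681
G1 X40.437 Y83.872
G1 X4.906 Y83.872
G1 X4.906 Y111.824
M5
G0 X70.801 Y85.170
M4 S556
G1 X64.575 Y80.024 F1681
G1 X57.757 Y84.355
G1 X59.770 Y92.178
G1 X67.831 Y92.682
G1 X70.801 Y85.170
M5
G0 X23.166 Y125.498
M4 S556
G1 X175.137 Y34.696 F1681
M5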